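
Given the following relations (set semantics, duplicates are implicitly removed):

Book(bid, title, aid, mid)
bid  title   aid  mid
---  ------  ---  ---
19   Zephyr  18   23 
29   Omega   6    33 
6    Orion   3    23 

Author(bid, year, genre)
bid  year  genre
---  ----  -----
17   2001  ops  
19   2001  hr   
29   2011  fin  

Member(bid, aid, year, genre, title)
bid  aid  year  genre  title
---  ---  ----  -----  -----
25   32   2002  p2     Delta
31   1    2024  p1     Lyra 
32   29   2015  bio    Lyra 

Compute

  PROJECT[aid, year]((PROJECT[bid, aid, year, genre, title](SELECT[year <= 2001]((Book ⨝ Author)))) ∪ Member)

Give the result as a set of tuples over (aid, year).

{(1, 2024), (18, 2001), (29, 2015), (32, 2002)}

Natural join on bid: {(19, Zephyr, 18, 23, 2001, hr), (29, Omega, 6, 33, 2011, fin)}
Selection year <= 2001: {(19, Zephyr, 18, 23, 2001, hr)}
π_{bid, aid, year, genre, title} gives {(19, 18, 2001, hr, Zephyr)}.
Union: {(19, 18, 2001, hr, Zephyr)} with {(25, 32, 2002, p2, Delta), (31, 1, 2024, p1, Lyra), (32, 29, 2015, bio, Lyra)} → {(19, 18, 2001, hr, Zephyr), (25, 32, 2002, p2, Delta), (31, 1, 2024, p1, Lyra), (32, 29, 2015, bio, Lyra)}
π_{aid, year} gives {(1, 2024), (18, 2001), (29, 2015), (32, 2002)}.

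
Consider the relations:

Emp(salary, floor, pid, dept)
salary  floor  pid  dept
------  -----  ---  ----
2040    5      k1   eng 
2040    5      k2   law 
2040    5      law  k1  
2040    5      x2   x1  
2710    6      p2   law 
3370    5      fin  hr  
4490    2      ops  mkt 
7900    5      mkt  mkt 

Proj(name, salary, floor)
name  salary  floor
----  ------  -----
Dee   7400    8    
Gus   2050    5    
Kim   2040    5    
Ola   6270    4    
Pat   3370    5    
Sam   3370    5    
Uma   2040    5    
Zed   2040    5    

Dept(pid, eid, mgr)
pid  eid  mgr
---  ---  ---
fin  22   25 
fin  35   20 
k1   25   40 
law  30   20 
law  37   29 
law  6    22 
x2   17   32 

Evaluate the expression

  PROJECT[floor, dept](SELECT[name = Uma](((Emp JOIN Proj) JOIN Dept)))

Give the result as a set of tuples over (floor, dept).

{(5, eng), (5, k1), (5, x1)}

Natural join on salary, floor: {(2040, 5, k1, eng, Kim), (2040, 5, k1, eng, Uma), (2040, 5, k1, eng, Zed), (2040, 5, k2, law, Kim), (2040, 5, k2, law, Uma), (2040, 5, k2, law, Zed), (2040, 5, law, k1, Kim), (2040, 5, law, k1, Uma), (2040, 5, law, k1, Zed), (2040, 5, x2, x1, Kim), (2040, 5, x2, x1, Uma), (2040, 5, x2, x1, Zed), (3370, 5, fin, hr, Pat), (3370, 5, fin, hr, Sam)}
Natural join on pid: {(2040, 5, k1, eng, Kim, 25, 40), (2040, 5, k1, eng, Uma, 25, 40), (2040, 5, k1, eng, Zed, 25, 40), (2040, 5, law, k1, Kim, 30, 20), (2040, 5, law, k1, Kim, 37, 29), (2040, 5, law, k1, Kim, 6, 22), (2040, 5, law, k1, Uma, 30, 20), (2040, 5, law, k1, Uma, 37, 29), (2040, 5, law, k1, Uma, 6, 22), (2040, 5, law, k1, Zed, 30, 20), (2040, 5, law, k1, Zed, 37, 29), (2040, 5, law, k1, Zed, 6, 22), (2040, 5, x2, x1, Kim, 17, 32), (2040, 5, x2, x1, Uma, 17, 32), (2040, 5, x2, x1, Zed, 17, 32), (3370, 5, fin, hr, Pat, 22, 25), (3370, 5, fin, hr, Pat, 35, 20), (3370, 5, fin, hr, Sam, 22, 25), (3370, 5, fin, hr, Sam, 35, 20)}
Apply σ_{name = Uma}; surviving tuples: {(2040, 5, k1, eng, Uma, 25, 40), (2040, 5, law, k1, Uma, 30, 20), (2040, 5, law, k1, Uma, 37, 29), (2040, 5, law, k1, Uma, 6, 22), (2040, 5, x2, x1, Uma, 17, 32)}
π[floor, dept]: project onto (floor, dept) (2 duplicate(s) eliminated) → {(5, eng), (5, k1), (5, x1)}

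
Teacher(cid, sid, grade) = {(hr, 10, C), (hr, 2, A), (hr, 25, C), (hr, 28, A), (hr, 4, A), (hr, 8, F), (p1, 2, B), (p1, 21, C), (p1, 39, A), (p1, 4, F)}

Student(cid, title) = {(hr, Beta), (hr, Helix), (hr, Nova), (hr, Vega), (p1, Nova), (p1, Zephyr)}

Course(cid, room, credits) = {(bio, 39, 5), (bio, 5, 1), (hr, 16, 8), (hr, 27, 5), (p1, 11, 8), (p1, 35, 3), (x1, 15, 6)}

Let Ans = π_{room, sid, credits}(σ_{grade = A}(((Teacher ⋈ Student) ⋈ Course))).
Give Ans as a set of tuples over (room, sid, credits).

Joining Teacher and Student on cid yields {(hr, 10, C, Beta), (hr, 10, C, Helix), (hr, 10, C, Nova), (hr, 10, C, Vega), (hr, 2, A, Beta), (hr, 2, A, Helix), (hr, 2, A, Nova), (hr, 2, A, Vega), (hr, 25, C, Beta), (hr, 25, C, Helix), (hr, 25, C, Nova), (hr, 25, C, Vega), (hr, 28, A, Beta), (hr, 28, A, Helix), (hr, 28, A, Nova), (hr, 28, A, Vega), (hr, 4, A, Beta), (hr, 4, A, Helix), (hr, 4, A, Nova), (hr, 4, A, Vega), (hr, 8, F, Beta), (hr, 8, F, Helix), (hr, 8, F, Nova), (hr, 8, F, Vega), (p1, 2, B, Nova), (p1, 2, B, Zephyr), (p1, 21, C, Nova), (p1, 21, C, Zephyr), (p1, 39, A, Nova), (p1, 39, A, Zephyr), (p1, 4, F, Nova), (p1, 4, F, Zephyr)}.
Joining (Teacher ⋈ Student) and Course on cid yields {(hr, 10, C, Beta, 16, 8), (hr, 10, C, Beta, 27, 5), (hr, 10, C, Helix, 16, 8), (hr, 10, C, Helix, 27, 5), (hr, 10, C, Nova, 16, 8), (hr, 10, C, Nova, 27, 5), (hr, 10, C, Vega, 16, 8), (hr, 10, C, Vega, 27, 5), (hr, 2, A, Beta, 16, 8), (hr, 2, A, Beta, 27, 5), (hr, 2, A, Helix, 16, 8), (hr, 2, A, Helix, 27, 5), (hr, 2, A, Nova, 16, 8), (hr, 2, A, Nova, 27, 5), (hr, 2, A, Vega, 16, 8), (hr, 2, A, Vega, 27, 5), (hr, 25, C, Beta, 16, 8), (hr, 25, C, Beta, 27, 5), (hr, 25, C, Helix, 16, 8), (hr, 25, C, Helix, 27, 5), (hr, 25, C, Nova, 16, 8), (hr, 25, C, Nova, 27, 5), (hr, 25, C, Vega, 16, 8), (hr, 25, C, Vega, 27, 5), (hr, 28, A, Beta, 16, 8), (hr, 28, A, Beta, 27, 5), (hr, 28, A, Helix, 16, 8), (hr, 28, A, Helix, 27, 5), (hr, 28, A, Nova, 16, 8), (hr, 28, A, Nova, 27, 5), (hr, 28, A, Vega, 16, 8), (hr, 28, A, Vega, 27, 5), (hr, 4, A, Beta, 16, 8), (hr, 4, A, Beta, 27, 5), (hr, 4, A, Helix, 16, 8), (hr, 4, A, Helix, 27, 5), (hr, 4, A, Nova, 16, 8), (hr, 4, A, Nova, 27, 5), (hr, 4, A, Vega, 16, 8), (hr, 4, A, Vega, 27, 5), (hr, 8, F, Beta, 16, 8), (hr, 8, F, Beta, 27, 5), (hr, 8, F, Helix, 16, 8), (hr, 8, F, Helix, 27, 5), (hr, 8, F, Nova, 16, 8), (hr, 8, F, Nova, 27, 5), (hr, 8, F, Vega, 16, 8), (hr, 8, F, Vega, 27, 5), (p1, 2, B, Nova, 11, 8), (p1, 2, B, Nova, 35, 3), (p1, 2, B, Zephyr, 11, 8), (p1, 2, B, Zephyr, 35, 3), (p1, 21, C, Nova, 11, 8), (p1, 21, C, Nova, 35, 3), (p1, 21, C, Zephyr, 11, 8), (p1, 21, C, Zephyr, 35, 3), (p1, 39, A, Nova, 11, 8), (p1, 39, A, Nova, 35, 3), (p1, 39, A, Zephyr, 11, 8), (p1, 39, A, Zephyr, 35, 3), (p1, 4, F, Nova, 11, 8), (p1, 4, F, Nova, 35, 3), (p1, 4, F, Zephyr, 11, 8), (p1, 4, F, Zephyr, 35, 3)}.
Selection grade = A: {(hr, 2, A, Beta, 16, 8), (hr, 2, A, Beta, 27, 5), (hr, 2, A, Helix, 16, 8), (hr, 2, A, Helix, 27, 5), (hr, 2, A, Nova, 16, 8), (hr, 2, A, Nova, 27, 5), (hr, 2, A, Vega, 16, 8), (hr, 2, A, Vega, 27, 5), (hr, 28, A, Beta, 16, 8), (hr, 28, A, Beta, 27, 5), (hr, 28, A, Helix, 16, 8), (hr, 28, A, Helix, 27, 5), (hr, 28, A, Nova, 16, 8), (hr, 28, A, Nova, 27, 5), (hr, 28, A, Vega, 16, 8), (hr, 28, A, Vega, 27, 5), (hr, 4, A, Beta, 16, 8), (hr, 4, A, Beta, 27, 5), (hr, 4, A, Helix, 16, 8), (hr, 4, A, Helix, 27, 5), (hr, 4, A, Nova, 16, 8), (hr, 4, A, Nova, 27, 5), (hr, 4, A, Vega, 16, 8), (hr, 4, A, Vega, 27, 5), (p1, 39, A, Nova, 11, 8), (p1, 39, A, Nova, 35, 3), (p1, 39, A, Zephyr, 11, 8), (p1, 39, A, Zephyr, 35, 3)}
π[room, sid, credits]: project onto (room, sid, credits) (20 duplicate(s) eliminated) → {(11, 39, 8), (16, 2, 8), (16, 28, 8), (16, 4, 8), (27, 2, 5), (27, 28, 5), (27, 4, 5), (35, 39, 3)}

{(11, 39, 8), (16, 2, 8), (16, 28, 8), (16, 4, 8), (27, 2, 5), (27, 28, 5), (27, 4, 5), (35, 39, 3)}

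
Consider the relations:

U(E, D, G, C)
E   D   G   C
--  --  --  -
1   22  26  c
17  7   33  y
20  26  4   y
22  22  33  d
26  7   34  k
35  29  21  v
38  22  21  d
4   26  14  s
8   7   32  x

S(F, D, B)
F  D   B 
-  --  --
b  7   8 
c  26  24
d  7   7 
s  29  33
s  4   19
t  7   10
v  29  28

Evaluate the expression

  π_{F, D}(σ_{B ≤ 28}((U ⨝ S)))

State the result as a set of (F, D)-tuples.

Joining U and S on D yields {(17, 7, 33, y, b, 8), (17, 7, 33, y, d, 7), (17, 7, 33, y, t, 10), (20, 26, 4, y, c, 24), (26, 7, 34, k, b, 8), (26, 7, 34, k, d, 7), (26, 7, 34, k, t, 10), (35, 29, 21, v, s, 33), (35, 29, 21, v, v, 28), (4, 26, 14, s, c, 24), (8, 7, 32, x, b, 8), (8, 7, 32, x, d, 7), (8, 7, 32, x, t, 10)}.
σ[B ≤ 28]: keep tuples satisfying B ≤ 28 → {(17, 7, 33, y, b, 8), (17, 7, 33, y, d, 7), (17, 7, 33, y, t, 10), (20, 26, 4, y, c, 24), (26, 7, 34, k, b, 8), (26, 7, 34, k, d, 7), (26, 7, 34, k, t, 10), (35, 29, 21, v, v, 28), (4, 26, 14, s, c, 24), (8, 7, 32, x, b, 8), (8, 7, 32, x, d, 7), (8, 7, 32, x, t, 10)}
Keep only column(s) F, D (7 duplicate(s) eliminated): {(b, 7), (c, 26), (d, 7), (t, 7), (v, 29)}

{(b, 7), (c, 26), (d, 7), (t, 7), (v, 29)}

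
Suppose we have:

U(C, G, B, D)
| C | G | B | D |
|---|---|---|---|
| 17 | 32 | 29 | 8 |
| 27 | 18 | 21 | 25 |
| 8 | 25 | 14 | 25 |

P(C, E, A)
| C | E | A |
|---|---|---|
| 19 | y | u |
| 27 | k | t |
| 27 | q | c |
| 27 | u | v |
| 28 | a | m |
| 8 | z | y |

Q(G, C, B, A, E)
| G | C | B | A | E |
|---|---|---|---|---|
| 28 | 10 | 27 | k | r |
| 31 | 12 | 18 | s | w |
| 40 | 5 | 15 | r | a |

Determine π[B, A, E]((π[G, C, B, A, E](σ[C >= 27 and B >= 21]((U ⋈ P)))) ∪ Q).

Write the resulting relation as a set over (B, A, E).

Natural join on C: {(27, 18, 21, 25, k, t), (27, 18, 21, 25, q, c), (27, 18, 21, 25, u, v), (8, 25, 14, 25, z, y)}
σ[C >= 27 and B >= 21]: keep tuples satisfying C >= 27 and B >= 21 → {(27, 18, 21, 25, k, t), (27, 18, 21, 25, q, c), (27, 18, 21, 25, u, v)}
π_{G, C, B, A, E} gives {(18, 27, 21, c, q), (18, 27, 21, t, k), (18, 27, 21, v, u)}.
Taking the union: {(18, 27, 21, c, q), (18, 27, 21, t, k), (18, 27, 21, v, u), (28, 10, 27, k, r), (31, 12, 18, s, w), (40, 5, 15, r, a)}
π_{B, A, E} gives {(15, r, a), (18, s, w), (21, c, q), (21, t, k), (21, v, u), (27, k, r)}.

{(15, r, a), (18, s, w), (21, c, q), (21, t, k), (21, v, u), (27, k, r)}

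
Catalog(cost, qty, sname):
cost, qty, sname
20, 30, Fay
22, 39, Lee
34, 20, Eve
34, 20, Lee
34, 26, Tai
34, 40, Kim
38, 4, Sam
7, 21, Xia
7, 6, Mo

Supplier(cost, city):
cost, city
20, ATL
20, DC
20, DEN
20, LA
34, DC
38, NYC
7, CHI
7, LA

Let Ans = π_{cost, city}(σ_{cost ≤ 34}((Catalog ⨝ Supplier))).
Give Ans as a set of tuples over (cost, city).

Natural join on cost: {(20, 30, Fay, ATL), (20, 30, Fay, DC), (20, 30, Fay, DEN), (20, 30, Fay, LA), (34, 20, Eve, DC), (34, 20, Lee, DC), (34, 26, Tai, DC), (34, 40, Kim, DC), (38, 4, Sam, NYC), (7, 21, Xia, CHI), (7, 21, Xia, LA), (7, 6, Mo, CHI), (7, 6, Mo, LA)}
Filtering on cost ≤ 34 leaves {(20, 30, Fay, ATL), (20, 30, Fay, DC), (20, 30, Fay, DEN), (20, 30, Fay, LA), (34, 20, Eve, DC), (34, 20, Lee, DC), (34, 26, Tai, DC), (34, 40, Kim, DC), (7, 21, Xia, CHI), (7, 21, Xia, LA), (7, 6, Mo, CHI), (7, 6, Mo, LA)}.
Keep only column(s) cost, city (5 duplicate(s) eliminated): {(20, ATL), (20, DC), (20, DEN), (20, LA), (34, DC), (7, CHI), (7, LA)}

{(20, ATL), (20, DC), (20, DEN), (20, LA), (34, DC), (7, CHI), (7, LA)}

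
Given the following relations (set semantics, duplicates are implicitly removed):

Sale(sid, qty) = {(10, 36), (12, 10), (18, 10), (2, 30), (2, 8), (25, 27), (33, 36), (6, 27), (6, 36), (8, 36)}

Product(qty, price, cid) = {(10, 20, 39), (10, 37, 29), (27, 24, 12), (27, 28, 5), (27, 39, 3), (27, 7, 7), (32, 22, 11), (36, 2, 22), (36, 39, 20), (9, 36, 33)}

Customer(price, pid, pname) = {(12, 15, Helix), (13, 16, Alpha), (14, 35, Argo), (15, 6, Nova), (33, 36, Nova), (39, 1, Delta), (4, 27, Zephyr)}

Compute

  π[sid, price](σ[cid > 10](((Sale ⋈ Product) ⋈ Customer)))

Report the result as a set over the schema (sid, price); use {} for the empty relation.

{(10, 39), (33, 39), (6, 39), (8, 39)}

Sale ⋈ Product (natural join on qty): {(10, 36, 2, 22), (10, 36, 39, 20), (12, 10, 20, 39), (12, 10, 37, 29), (18, 10, 20, 39), (18, 10, 37, 29), (25, 27, 24, 12), (25, 27, 28, 5), (25, 27, 39, 3), (25, 27, 7, 7), (33, 36, 2, 22), (33, 36, 39, 20), (6, 27, 24, 12), (6, 27, 28, 5), (6, 27, 39, 3), (6, 27, 7, 7), (6, 36, 2, 22), (6, 36, 39, 20), (8, 36, 2, 22), (8, 36, 39, 20)}
(Sale ⋈ Product) ⋈ Customer (natural join on price): {(10, 36, 39, 20, 1, Delta), (25, 27, 39, 3, 1, Delta), (33, 36, 39, 20, 1, Delta), (6, 27, 39, 3, 1, Delta), (6, 36, 39, 20, 1, Delta), (8, 36, 39, 20, 1, Delta)}
Selection cid > 10: {(10, 36, 39, 20, 1, Delta), (33, 36, 39, 20, 1, Delta), (6, 36, 39, 20, 1, Delta), (8, 36, 39, 20, 1, Delta)}
π[sid, price]: project onto (sid, price) → {(10, 39), (33, 39), (6, 39), (8, 39)}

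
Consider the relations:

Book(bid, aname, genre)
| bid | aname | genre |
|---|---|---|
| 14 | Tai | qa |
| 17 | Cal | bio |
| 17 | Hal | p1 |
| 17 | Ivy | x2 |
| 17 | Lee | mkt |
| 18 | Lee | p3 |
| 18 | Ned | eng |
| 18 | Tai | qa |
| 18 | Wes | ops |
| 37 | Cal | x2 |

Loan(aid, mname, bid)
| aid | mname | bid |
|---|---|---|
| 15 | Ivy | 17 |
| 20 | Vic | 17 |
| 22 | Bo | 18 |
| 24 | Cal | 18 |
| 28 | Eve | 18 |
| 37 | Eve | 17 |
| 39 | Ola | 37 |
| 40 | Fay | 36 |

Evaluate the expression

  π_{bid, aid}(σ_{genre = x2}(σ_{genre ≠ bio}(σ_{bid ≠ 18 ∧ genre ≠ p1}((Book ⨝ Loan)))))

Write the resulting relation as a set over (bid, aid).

Book ⋈ Loan (natural join on bid): {(17, Cal, bio, 15, Ivy), (17, Cal, bio, 20, Vic), (17, Cal, bio, 37, Eve), (17, Hal, p1, 15, Ivy), (17, Hal, p1, 20, Vic), (17, Hal, p1, 37, Eve), (17, Ivy, x2, 15, Ivy), (17, Ivy, x2, 20, Vic), (17, Ivy, x2, 37, Eve), (17, Lee, mkt, 15, Ivy), (17, Lee, mkt, 20, Vic), (17, Lee, mkt, 37, Eve), (18, Lee, p3, 22, Bo), (18, Lee, p3, 24, Cal), (18, Lee, p3, 28, Eve), (18, Ned, eng, 22, Bo), (18, Ned, eng, 24, Cal), (18, Ned, eng, 28, Eve), (18, Tai, qa, 22, Bo), (18, Tai, qa, 24, Cal), (18, Tai, qa, 28, Eve), (18, Wes, ops, 22, Bo), (18, Wes, ops, 24, Cal), (18, Wes, ops, 28, Eve), (37, Cal, x2, 39, Ola)}
Selection bid ≠ 18 ∧ genre ≠ p1: {(17, Cal, bio, 15, Ivy), (17, Cal, bio, 20, Vic), (17, Cal, bio, 37, Eve), (17, Ivy, x2, 15, Ivy), (17, Ivy, x2, 20, Vic), (17, Ivy, x2, 37, Eve), (17, Lee, mkt, 15, Ivy), (17, Lee, mkt, 20, Vic), (17, Lee, mkt, 37, Eve), (37, Cal, x2, 39, Ola)}
Selection genre ≠ bio: {(17, Ivy, x2, 15, Ivy), (17, Ivy, x2, 20, Vic), (17, Ivy, x2, 37, Eve), (17, Lee, mkt, 15, Ivy), (17, Lee, mkt, 20, Vic), (17, Lee, mkt, 37, Eve), (37, Cal, x2, 39, Ola)}
Selection genre = x2: {(17, Ivy, x2, 15, Ivy), (17, Ivy, x2, 20, Vic), (17, Ivy, x2, 37, Eve), (37, Cal, x2, 39, Ola)}
Projecting to bid, aid: {(17, 15), (17, 20), (17, 37), (37, 39)}

{(17, 15), (17, 20), (17, 37), (37, 39)}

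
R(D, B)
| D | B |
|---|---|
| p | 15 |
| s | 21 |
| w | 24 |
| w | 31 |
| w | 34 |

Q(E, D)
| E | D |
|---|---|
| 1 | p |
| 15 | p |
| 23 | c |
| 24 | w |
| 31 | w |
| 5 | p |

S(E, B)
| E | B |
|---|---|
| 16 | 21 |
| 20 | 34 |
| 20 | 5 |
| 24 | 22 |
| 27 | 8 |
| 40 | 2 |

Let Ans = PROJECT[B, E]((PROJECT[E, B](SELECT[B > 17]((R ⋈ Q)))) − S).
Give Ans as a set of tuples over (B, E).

{(24, 24), (24, 31), (31, 24), (31, 31), (34, 24), (34, 31)}

Natural join on D: {(p, 15, 1), (p, 15, 15), (p, 15, 5), (w, 24, 24), (w, 24, 31), (w, 31, 24), (w, 31, 31), (w, 34, 24), (w, 34, 31)}
Selection B > 17: {(w, 24, 24), (w, 24, 31), (w, 31, 24), (w, 31, 31), (w, 34, 24), (w, 34, 31)}
Keep only column(s) E, B: {(24, 24), (24, 31), (24, 34), (31, 24), (31, 31), (31, 34)}
Difference: {(24, 24), (24, 31), (24, 34), (31, 24), (31, 31), (31, 34)} with {(16, 21), (20, 34), (20, 5), (24, 22), (27, 8), (40, 2)} → {(24, 24), (24, 31), (24, 34), (31, 24), (31, 31), (31, 34)}
Keep only column(s) B, E: {(24, 24), (24, 31), (31, 24), (31, 31), (34, 24), (34, 31)}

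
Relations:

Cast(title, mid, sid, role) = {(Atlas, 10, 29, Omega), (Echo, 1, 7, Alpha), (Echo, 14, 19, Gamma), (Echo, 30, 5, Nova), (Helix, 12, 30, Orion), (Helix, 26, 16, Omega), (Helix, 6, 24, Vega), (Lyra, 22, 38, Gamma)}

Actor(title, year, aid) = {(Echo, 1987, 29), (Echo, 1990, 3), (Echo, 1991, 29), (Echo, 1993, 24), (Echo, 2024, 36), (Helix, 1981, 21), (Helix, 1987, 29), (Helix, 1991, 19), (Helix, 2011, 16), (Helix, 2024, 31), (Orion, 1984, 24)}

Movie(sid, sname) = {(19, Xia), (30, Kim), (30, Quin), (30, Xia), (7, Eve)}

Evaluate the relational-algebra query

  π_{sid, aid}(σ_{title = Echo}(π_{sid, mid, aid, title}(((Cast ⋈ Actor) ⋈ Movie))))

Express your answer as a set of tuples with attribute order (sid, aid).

{(19, 24), (19, 29), (19, 3), (19, 36), (7, 24), (7, 29), (7, 3), (7, 36)}

Joining Cast and Actor on title yields {(Echo, 1, 7, Alpha, 1987, 29), (Echo, 1, 7, Alpha, 1990, 3), (Echo, 1, 7, Alpha, 1991, 29), (Echo, 1, 7, Alpha, 1993, 24), (Echo, 1, 7, Alpha, 2024, 36), (Echo, 14, 19, Gamma, 1987, 29), (Echo, 14, 19, Gamma, 1990, 3), (Echo, 14, 19, Gamma, 1991, 29), (Echo, 14, 19, Gamma, 1993, 24), (Echo, 14, 19, Gamma, 2024, 36), (Echo, 30, 5, Nova, 1987, 29), (Echo, 30, 5, Nova, 1990, 3), (Echo, 30, 5, Nova, 1991, 29), (Echo, 30, 5, Nova, 1993, 24), (Echo, 30, 5, Nova, 2024, 36), (Helix, 12, 30, Orion, 1981, 21), (Helix, 12, 30, Orion, 1987, 29), (Helix, 12, 30, Orion, 1991, 19), (Helix, 12, 30, Orion, 2011, 16), (Helix, 12, 30, Orion, 2024, 31), (Helix, 26, 16, Omega, 1981, 21), (Helix, 26, 16, Omega, 1987, 29), (Helix, 26, 16, Omega, 1991, 19), (Helix, 26, 16, Omega, 2011, 16), (Helix, 26, 16, Omega, 2024, 31), (Helix, 6, 24, Vega, 1981, 21), (Helix, 6, 24, Vega, 1987, 29), (Helix, 6, 24, Vega, 1991, 19), (Helix, 6, 24, Vega, 2011, 16), (Helix, 6, 24, Vega, 2024, 31)}.
Joining (Cast ⋈ Actor) and Movie on sid yields {(Echo, 1, 7, Alpha, 1987, 29, Eve), (Echo, 1, 7, Alpha, 1990, 3, Eve), (Echo, 1, 7, Alpha, 1991, 29, Eve), (Echo, 1, 7, Alpha, 1993, 24, Eve), (Echo, 1, 7, Alpha, 2024, 36, Eve), (Echo, 14, 19, Gamma, 1987, 29, Xia), (Echo, 14, 19, Gamma, 1990, 3, Xia), (Echo, 14, 19, Gamma, 1991, 29, Xia), (Echo, 14, 19, Gamma, 1993, 24, Xia), (Echo, 14, 19, Gamma, 2024, 36, Xia), (Helix, 12, 30, Orion, 1981, 21, Kim), (Helix, 12, 30, Orion, 1981, 21, Quin), (Helix, 12, 30, Orion, 1981, 21, Xia), (Helix, 12, 30, Orion, 1987, 29, Kim), (Helix, 12, 30, Orion, 1987, 29, Quin), (Helix, 12, 30, Orion, 1987, 29, Xia), (Helix, 12, 30, Orion, 1991, 19, Kim), (Helix, 12, 30, Orion, 1991, 19, Quin), (Helix, 12, 30, Orion, 1991, 19, Xia), (Helix, 12, 30, Orion, 2011, 16, Kim), (Helix, 12, 30, Orion, 2011, 16, Quin), (Helix, 12, 30, Orion, 2011, 16, Xia), (Helix, 12, 30, Orion, 2024, 31, Kim), (Helix, 12, 30, Orion, 2024, 31, Quin), (Helix, 12, 30, Orion, 2024, 31, Xia)}.
Projecting to sid, mid, aid, title (12 duplicate(s) eliminated): {(19, 14, 24, Echo), (19, 14, 29, Echo), (19, 14, 3, Echo), (19, 14, 36, Echo), (30, 12, 16, Helix), (30, 12, 19, Helix), (30, 12, 21, Helix), (30, 12, 29, Helix), (30, 12, 31, Helix), (7, 1, 24, Echo), (7, 1, 29, Echo), (7, 1, 3, Echo), (7, 1, 36, Echo)}
Filtering on title = Echo leaves {(19, 14, 24, Echo), (19, 14, 29, Echo), (19, 14, 3, Echo), (19, 14, 36, Echo), (7, 1, 24, Echo), (7, 1, 29, Echo), (7, 1, 3, Echo), (7, 1, 36, Echo)}.
Projecting to sid, aid: {(19, 24), (19, 29), (19, 3), (19, 36), (7, 24), (7, 29), (7, 3), (7, 36)}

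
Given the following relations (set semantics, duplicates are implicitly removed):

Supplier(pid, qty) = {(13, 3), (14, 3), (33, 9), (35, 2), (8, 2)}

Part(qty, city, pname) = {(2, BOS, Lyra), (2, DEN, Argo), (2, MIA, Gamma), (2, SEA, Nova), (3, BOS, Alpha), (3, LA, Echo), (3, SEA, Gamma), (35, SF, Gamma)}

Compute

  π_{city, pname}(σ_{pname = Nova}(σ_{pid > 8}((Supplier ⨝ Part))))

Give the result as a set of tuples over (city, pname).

{(SEA, Nova)}

Natural join on qty: {(13, 3, BOS, Alpha), (13, 3, LA, Echo), (13, 3, SEA, Gamma), (14, 3, BOS, Alpha), (14, 3, LA, Echo), (14, 3, SEA, Gamma), (35, 2, BOS, Lyra), (35, 2, DEN, Argo), (35, 2, MIA, Gamma), (35, 2, SEA, Nova), (8, 2, BOS, Lyra), (8, 2, DEN, Argo), (8, 2, MIA, Gamma), (8, 2, SEA, Nova)}
σ[pid > 8]: keep tuples satisfying pid > 8 → {(13, 3, BOS, Alpha), (13, 3, LA, Echo), (13, 3, SEA, Gamma), (14, 3, BOS, Alpha), (14, 3, LA, Echo), (14, 3, SEA, Gamma), (35, 2, BOS, Lyra), (35, 2, DEN, Argo), (35, 2, MIA, Gamma), (35, 2, SEA, Nova)}
σ[pname = Nova]: keep tuples satisfying pname = Nova → {(35, 2, SEA, Nova)}
π_{city, pname} gives {(SEA, Nova)}.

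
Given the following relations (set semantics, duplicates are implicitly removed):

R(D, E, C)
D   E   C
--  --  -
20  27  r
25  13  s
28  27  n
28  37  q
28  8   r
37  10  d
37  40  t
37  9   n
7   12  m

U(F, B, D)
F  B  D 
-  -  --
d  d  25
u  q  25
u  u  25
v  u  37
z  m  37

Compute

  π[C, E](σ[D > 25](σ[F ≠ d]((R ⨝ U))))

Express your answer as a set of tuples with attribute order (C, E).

{(d, 10), (n, 9), (t, 40)}

Joining R and U on D yields {(25, 13, s, d, d), (25, 13, s, u, q), (25, 13, s, u, u), (37, 10, d, v, u), (37, 10, d, z, m), (37, 40, t, v, u), (37, 40, t, z, m), (37, 9, n, v, u), (37, 9, n, z, m)}.
Apply σ_{F ≠ d}; surviving tuples: {(25, 13, s, u, q), (25, 13, s, u, u), (37, 10, d, v, u), (37, 10, d, z, m), (37, 40, t, v, u), (37, 40, t, z, m), (37, 9, n, v, u), (37, 9, n, z, m)}
Apply σ_{D > 25}; surviving tuples: {(37, 10, d, v, u), (37, 10, d, z, m), (37, 40, t, v, u), (37, 40, t, z, m), (37, 9, n, v, u), (37, 9, n, z, m)}
π_{C, E} gives {(d, 10), (n, 9), (t, 40)} (3 duplicate(s) eliminated).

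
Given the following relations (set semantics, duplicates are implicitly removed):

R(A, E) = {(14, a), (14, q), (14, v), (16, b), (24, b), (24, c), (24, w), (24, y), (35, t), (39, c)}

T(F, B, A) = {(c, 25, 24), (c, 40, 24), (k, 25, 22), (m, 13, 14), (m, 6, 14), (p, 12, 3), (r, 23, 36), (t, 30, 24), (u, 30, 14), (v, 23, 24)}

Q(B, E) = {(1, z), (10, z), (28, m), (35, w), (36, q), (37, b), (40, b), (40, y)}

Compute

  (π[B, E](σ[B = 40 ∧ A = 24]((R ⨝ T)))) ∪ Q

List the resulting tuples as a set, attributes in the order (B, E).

{(1, z), (10, z), (28, m), (35, w), (36, q), (37, b), (40, b), (40, c), (40, w), (40, y)}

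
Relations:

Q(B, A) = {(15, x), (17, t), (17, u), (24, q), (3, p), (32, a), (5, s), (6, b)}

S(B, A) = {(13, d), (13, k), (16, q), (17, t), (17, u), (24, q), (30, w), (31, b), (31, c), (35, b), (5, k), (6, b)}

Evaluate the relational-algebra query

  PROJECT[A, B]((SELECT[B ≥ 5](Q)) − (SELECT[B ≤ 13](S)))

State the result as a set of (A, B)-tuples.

σ[B ≥ 5]: keep tuples satisfying B ≥ 5 → {(15, x), (17, t), (17, u), (24, q), (32, a), (5, s), (6, b)}
σ[B ≤ 13]: keep tuples satisfying B ≤ 13 → {(13, d), (13, k), (5, k), (6, b)}
Set difference of the two operands is {(15, x), (17, t), (17, u), (24, q), (32, a), (5, s)}.
Projecting to A, B: {(a, 32), (q, 24), (s, 5), (t, 17), (u, 17), (x, 15)}

{(a, 32), (q, 24), (s, 5), (t, 17), (u, 17), (x, 15)}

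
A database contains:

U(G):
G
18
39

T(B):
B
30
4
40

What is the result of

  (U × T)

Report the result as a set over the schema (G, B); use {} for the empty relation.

{(18, 30), (18, 4), (18, 40), (39, 30), (39, 4), (39, 40)}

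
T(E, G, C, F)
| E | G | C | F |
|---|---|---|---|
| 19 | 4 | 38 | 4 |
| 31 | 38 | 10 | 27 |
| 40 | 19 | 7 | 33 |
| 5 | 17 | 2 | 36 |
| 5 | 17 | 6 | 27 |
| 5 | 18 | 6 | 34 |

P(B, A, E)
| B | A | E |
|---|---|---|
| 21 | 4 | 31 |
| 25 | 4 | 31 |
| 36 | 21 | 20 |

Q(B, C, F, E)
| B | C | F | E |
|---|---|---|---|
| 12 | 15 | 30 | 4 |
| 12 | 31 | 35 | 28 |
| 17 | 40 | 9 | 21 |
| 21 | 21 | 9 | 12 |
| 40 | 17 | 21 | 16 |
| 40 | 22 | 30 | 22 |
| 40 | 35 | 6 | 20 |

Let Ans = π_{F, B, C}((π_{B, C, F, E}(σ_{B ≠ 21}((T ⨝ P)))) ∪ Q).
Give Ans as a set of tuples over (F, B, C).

Natural join on E: {(31, 38, 10, 27, 21, 4), (31, 38, 10, 27, 25, 4)}
σ[B ≠ 21]: keep tuples satisfying B ≠ 21 → {(31, 38, 10, 27, 25, 4)}
Projecting to B, C, F, E: {(25, 10, 27, 31)}
Union: {(25, 10, 27, 31)} with {(12, 15, 30, 4), (12, 31, 35, 28), (17, 40, 9, 21), (21, 21, 9, 12), (40, 17, 21, 16), (40, 22, 30, 22), (40, 35, 6, 20)} → {(12, 15, 30, 4), (12, 31, 35, 28), (17, 40, 9, 21), (21, 21, 9, 12), (25, 10, 27, 31), (40, 17, 21, 16), (40, 22, 30, 22), (40, 35, 6, 20)}
Projecting to F, B, C: {(21, 40, 17), (27, 25, 10), (30, 12, 15), (30, 40, 22), (35, 12, 31), (6, 40, 35), (9, 17, 40), (9, 21, 21)}

{(21, 40, 17), (27, 25, 10), (30, 12, 15), (30, 40, 22), (35, 12, 31), (6, 40, 35), (9, 17, 40), (9, 21, 21)}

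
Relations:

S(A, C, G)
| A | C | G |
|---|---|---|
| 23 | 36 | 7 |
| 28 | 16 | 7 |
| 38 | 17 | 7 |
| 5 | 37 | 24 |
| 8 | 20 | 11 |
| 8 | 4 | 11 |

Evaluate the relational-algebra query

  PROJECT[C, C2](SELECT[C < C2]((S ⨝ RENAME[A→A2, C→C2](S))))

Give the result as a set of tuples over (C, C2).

{(16, 17), (16, 36), (17, 36), (4, 20)}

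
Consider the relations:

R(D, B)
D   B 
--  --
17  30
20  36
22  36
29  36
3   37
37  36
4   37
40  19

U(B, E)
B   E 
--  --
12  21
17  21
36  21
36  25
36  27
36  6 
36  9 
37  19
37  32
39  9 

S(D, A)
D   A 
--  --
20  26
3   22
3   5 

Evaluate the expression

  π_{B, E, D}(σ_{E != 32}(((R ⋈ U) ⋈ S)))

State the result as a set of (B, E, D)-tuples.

{(36, 21, 20), (36, 25, 20), (36, 27, 20), (36, 6, 20), (36, 9, 20), (37, 19, 3)}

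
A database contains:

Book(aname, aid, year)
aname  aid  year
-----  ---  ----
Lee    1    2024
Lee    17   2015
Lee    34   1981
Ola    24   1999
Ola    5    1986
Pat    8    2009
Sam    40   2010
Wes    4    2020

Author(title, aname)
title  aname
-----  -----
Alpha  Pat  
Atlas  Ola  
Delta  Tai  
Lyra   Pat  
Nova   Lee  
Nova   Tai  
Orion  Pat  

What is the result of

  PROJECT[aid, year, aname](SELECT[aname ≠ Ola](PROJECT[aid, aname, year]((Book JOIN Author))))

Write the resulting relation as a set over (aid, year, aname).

{(1, 2024, Lee), (17, 2015, Lee), (34, 1981, Lee), (8, 2009, Pat)}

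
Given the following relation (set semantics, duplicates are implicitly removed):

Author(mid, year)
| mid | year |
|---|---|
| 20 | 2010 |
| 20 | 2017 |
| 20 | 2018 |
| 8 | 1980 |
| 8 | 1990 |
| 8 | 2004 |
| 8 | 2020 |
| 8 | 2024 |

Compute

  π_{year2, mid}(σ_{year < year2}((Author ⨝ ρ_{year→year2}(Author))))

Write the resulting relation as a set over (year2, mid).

ρ[year→year2]: schema becomes (mid, year2); tuples unchanged.
Author ⋈ ρ_{year→year2}(Author) (natural join on mid): {(20, 2010, 2010), (20, 2010, 2017), (20, 2010, 2018), (20, 2017, 2010), (20, 2017, 2017), (20, 2017, 2018), (20, 2018, 2010), (20, 2018, 2017), (20, 2018, 2018), (8, 1980, 1980), (8, 1980, 1990), (8, 1980, 2004), (8, 1980, 2020), (8, 1980, 2024), (8, 1990, 1980), (8, 1990, 1990), (8, 1990, 2004), (8, 1990, 2020), (8, 1990, 2024), (8, 2004, 1980), (8, 2004, 1990), (8, 2004, 2004), (8, 2004, 2020), (8, 2004, 2024), (8, 2020, 1980), (8, 2020, 1990), (8, 2020, 2004), (8, 2020, 2020), (8, 2020, 2024), (8, 2024, 1980), (8, 2024, 1990), (8, 2024, 2004), (8, 2024, 2020), (8, 2024, 2024)}
Filtering on year < year2 leaves {(20, 2010, 2017), (20, 2010, 2018), (20, 2017, 2018), (8, 1980, 1990), (8, 1980, 2004), (8, 1980, 2020), (8, 1980, 2024), (8, 1990, 2004), (8, 1990, 2020), (8, 1990, 2024), (8, 2004, 2020), (8, 2004, 2024), (8, 2020, 2024)}.
Keep only column(s) year2, mid (7 duplicate(s) eliminated): {(1990, 8), (2004, 8), (2017, 20), (2018, 20), (2020, 8), (2024, 8)}

{(1990, 8), (2004, 8), (2017, 20), (2018, 20), (2020, 8), (2024, 8)}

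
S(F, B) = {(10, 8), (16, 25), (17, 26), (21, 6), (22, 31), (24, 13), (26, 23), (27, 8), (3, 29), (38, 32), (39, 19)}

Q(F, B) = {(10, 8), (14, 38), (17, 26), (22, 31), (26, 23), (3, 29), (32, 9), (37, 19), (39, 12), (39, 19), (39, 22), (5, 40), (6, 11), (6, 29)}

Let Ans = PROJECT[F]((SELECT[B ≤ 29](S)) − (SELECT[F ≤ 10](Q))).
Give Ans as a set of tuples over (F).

{16, 17, 21, 24, 26, 27, 39}

Selection B ≤ 29: {(10, 8), (16, 25), (17, 26), (21, 6), (24, 13), (26, 23), (27, 8), (3, 29), (39, 19)}
Selection F ≤ 10: {(10, 8), (3, 29), (5, 40), (6, 11), (6, 29)}
Set difference of the two operands is {(16, 25), (17, 26), (21, 6), (24, 13), (26, 23), (27, 8), (39, 19)}.
Projecting to F: {16, 17, 21, 24, 26, 27, 39}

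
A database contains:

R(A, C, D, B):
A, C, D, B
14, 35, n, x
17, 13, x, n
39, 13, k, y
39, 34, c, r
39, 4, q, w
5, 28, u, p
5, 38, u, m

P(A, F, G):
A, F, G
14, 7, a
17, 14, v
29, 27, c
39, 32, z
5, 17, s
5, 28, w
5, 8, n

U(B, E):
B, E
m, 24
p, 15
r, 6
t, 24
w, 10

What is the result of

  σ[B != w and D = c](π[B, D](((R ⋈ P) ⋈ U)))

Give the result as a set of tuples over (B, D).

Natural join on A: {(14, 35, n, x, 7, a), (17, 13, x, n, 14, v), (39, 13, k, y, 32, z), (39, 34, c, r, 32, z), (39, 4, q, w, 32, z), (5, 28, u, p, 17, s), (5, 28, u, p, 28, w), (5, 28, u, p, 8, n), (5, 38, u, m, 17, s), (5, 38, u, m, 28, w), (5, 38, u, m, 8, n)}
Natural join on B: {(39, 34, c, r, 32, z, 6), (39, 4, q, w, 32, z, 10), (5, 28, u, p, 17, s, 15), (5, 28, u, p, 28, w, 15), (5, 28, u, p, 8, n, 15), (5, 38, u, m, 17, s, 24), (5, 38, u, m, 28, w, 24), (5, 38, u, m, 8, n, 24)}
Keep only column(s) B, D (4 duplicate(s) eliminated): {(m, u), (p, u), (r, c), (w, q)}
σ[B != w and D = c]: keep tuples satisfying B != w and D = c → {(r, c)}

{(r, c)}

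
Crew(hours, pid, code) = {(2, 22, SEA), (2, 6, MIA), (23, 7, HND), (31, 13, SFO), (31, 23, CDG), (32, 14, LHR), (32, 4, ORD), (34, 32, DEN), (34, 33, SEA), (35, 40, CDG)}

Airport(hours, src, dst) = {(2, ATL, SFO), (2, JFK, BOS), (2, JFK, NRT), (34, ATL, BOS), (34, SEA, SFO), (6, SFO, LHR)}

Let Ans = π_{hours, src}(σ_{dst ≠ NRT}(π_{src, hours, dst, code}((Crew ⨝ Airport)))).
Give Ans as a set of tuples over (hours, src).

{(2, ATL), (2, JFK), (34, ATL), (34, SEA)}

Crew ⋈ Airport (natural join on hours): {(2, 22, SEA, ATL, SFO), (2, 22, SEA, JFK, BOS), (2, 22, SEA, JFK, NRT), (2, 6, MIA, ATL, SFO), (2, 6, MIA, JFK, BOS), (2, 6, MIA, JFK, NRT), (34, 32, DEN, ATL, BOS), (34, 32, DEN, SEA, SFO), (34, 33, SEA, ATL, BOS), (34, 33, SEA, SEA, SFO)}
π_{src, hours, dst, code} gives {(ATL, 2, SFO, MIA), (ATL, 2, SFO, SEA), (ATL, 34, BOS, DEN), (ATL, 34, BOS, SEA), (JFK, 2, BOS, MIA), (JFK, 2, BOS, SEA), (JFK, 2, NRT, MIA), (JFK, 2, NRT, SEA), (SEA, 34, SFO, DEN), (SEA, 34, SFO, SEA)}.
Apply σ_{dst ≠ NRT}; surviving tuples: {(ATL, 2, SFO, MIA), (ATL, 2, SFO, SEA), (ATL, 34, BOS, DEN), (ATL, 34, BOS, SEA), (JFK, 2, BOS, MIA), (JFK, 2, BOS, SEA), (SEA, 34, SFO, DEN), (SEA, 34, SFO, SEA)}
π_{hours, src} gives {(2, ATL), (2, JFK), (34, ATL), (34, SEA)} (4 duplicate(s) eliminated).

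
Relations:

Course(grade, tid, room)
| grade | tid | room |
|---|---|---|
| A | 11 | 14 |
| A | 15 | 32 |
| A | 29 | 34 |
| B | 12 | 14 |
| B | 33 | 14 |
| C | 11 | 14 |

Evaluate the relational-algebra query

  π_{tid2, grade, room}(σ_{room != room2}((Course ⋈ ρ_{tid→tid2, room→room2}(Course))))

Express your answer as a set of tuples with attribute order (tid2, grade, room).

ρ[tid→tid2, room→room2]: schema becomes (grade, tid2, room2); tuples unchanged.
Joining Course and ρ_{tid→tid2, room→room2}(Course) on grade yields {(A, 11, 14, 11, 14), (A, 11, 14, 15, 32), (A, 11, 14, 29, 34), (A, 15, 32, 11, 14), (A, 15, 32, 15, 32), (A, 15, 32, 29, 34), (A, 29, 34, 11, 14), (A, 29, 34, 15, 32), (A, 29, 34, 29, 34), (B, 12, 14, 12, 14), (B, 12, 14, 33, 14), (B, 33, 14, 12, 14), (B, 33, 14, 33, 14), (C, 11, 14, 11, 14)}.
Apply σ_{room != room2}; surviving tuples: {(A, 11, 14, 15, 32), (A, 11, 14, 29, 34), (A, 15, 32, 11, 14), (A, 15, 32, 29, 34), (A, 29, 34, 11, 14), (A, 29, 34, 15, 32)}
π_{tid2, grade, room} gives {(11, A, 32), (11, A, 34), (15, A, 14), (15, A, 34), (29, A, 14), (29, A, 32)}.

{(11, A, 32), (11, A, 34), (15, A, 14), (15, A, 34), (29, A, 14), (29, A, 32)}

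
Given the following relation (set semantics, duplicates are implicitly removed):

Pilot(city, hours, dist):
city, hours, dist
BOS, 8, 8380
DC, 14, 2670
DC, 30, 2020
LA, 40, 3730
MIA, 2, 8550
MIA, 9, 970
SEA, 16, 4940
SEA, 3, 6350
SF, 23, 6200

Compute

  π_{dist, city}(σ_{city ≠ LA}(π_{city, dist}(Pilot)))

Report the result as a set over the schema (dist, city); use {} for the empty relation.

{(2020, DC), (2670, DC), (4940, SEA), (6200, SF), (6350, SEA), (8380, BOS), (8550, MIA), (970, MIA)}

Projecting to city, dist: {(BOS, 8380), (DC, 2020), (DC, 2670), (LA, 3730), (MIA, 8550), (MIA, 970), (SEA, 4940), (SEA, 6350), (SF, 6200)}
Selection city ≠ LA: {(BOS, 8380), (DC, 2020), (DC, 2670), (MIA, 8550), (MIA, 970), (SEA, 4940), (SEA, 6350), (SF, 6200)}
Projecting to dist, city: {(2020, DC), (2670, DC), (4940, SEA), (6200, SF), (6350, SEA), (8380, BOS), (8550, MIA), (970, MIA)}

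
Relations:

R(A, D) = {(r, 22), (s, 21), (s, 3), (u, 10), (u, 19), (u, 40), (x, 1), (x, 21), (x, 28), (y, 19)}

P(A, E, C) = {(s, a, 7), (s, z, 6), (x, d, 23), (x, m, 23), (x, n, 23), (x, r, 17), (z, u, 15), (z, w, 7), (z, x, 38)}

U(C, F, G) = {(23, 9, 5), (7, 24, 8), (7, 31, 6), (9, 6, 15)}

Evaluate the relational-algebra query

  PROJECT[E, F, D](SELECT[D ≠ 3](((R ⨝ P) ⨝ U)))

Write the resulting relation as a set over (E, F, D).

{(a, 24, 21), (a, 31, 21), (d, 9, 1), (d, 9, 21), (d, 9, 28), (m, 9, 1), (m, 9, 21), (m, 9, 28), (n, 9, 1), (n, 9, 21), (n, 9, 28)}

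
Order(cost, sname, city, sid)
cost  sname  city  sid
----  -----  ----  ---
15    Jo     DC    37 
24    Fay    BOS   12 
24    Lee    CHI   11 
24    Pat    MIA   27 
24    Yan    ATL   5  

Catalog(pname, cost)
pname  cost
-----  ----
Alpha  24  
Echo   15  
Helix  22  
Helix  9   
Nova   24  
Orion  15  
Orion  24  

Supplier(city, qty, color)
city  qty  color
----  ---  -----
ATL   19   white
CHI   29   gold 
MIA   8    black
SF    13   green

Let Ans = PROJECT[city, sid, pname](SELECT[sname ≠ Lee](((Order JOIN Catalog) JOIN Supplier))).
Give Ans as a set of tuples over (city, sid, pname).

{(ATL, 5, Alpha), (ATL, 5, Nova), (ATL, 5, Orion), (MIA, 27, Alpha), (MIA, 27, Nova), (MIA, 27, Orion)}

Natural join on cost: {(15, Jo, DC, 37, Echo), (15, Jo, DC, 37, Orion), (24, Fay, BOS, 12, Alpha), (24, Fay, BOS, 12, Nova), (24, Fay, BOS, 12, Orion), (24, Lee, CHI, 11, Alpha), (24, Lee, CHI, 11, Nova), (24, Lee, CHI, 11, Orion), (24, Pat, MIA, 27, Alpha), (24, Pat, MIA, 27, Nova), (24, Pat, MIA, 27, Orion), (24, Yan, ATL, 5, Alpha), (24, Yan, ATL, 5, Nova), (24, Yan, ATL, 5, Orion)}
Natural join on city: {(24, Lee, CHI, 11, Alpha, 29, gold), (24, Lee, CHI, 11, Nova, 29, gold), (24, Lee, CHI, 11, Orion, 29, gold), (24, Pat, MIA, 27, Alpha, 8, black), (24, Pat, MIA, 27, Nova, 8, black), (24, Pat, MIA, 27, Orion, 8, black), (24, Yan, ATL, 5, Alpha, 19, white), (24, Yan, ATL, 5, Nova, 19, white), (24, Yan, ATL, 5, Orion, 19, white)}
σ[sname ≠ Lee]: keep tuples satisfying sname ≠ Lee → {(24, Pat, MIA, 27, Alpha, 8, black), (24, Pat, MIA, 27, Nova, 8, black), (24, Pat, MIA, 27, Orion, 8, black), (24, Yan, ATL, 5, Alpha, 19, white), (24, Yan, ATL, 5, Nova, 19, white), (24, Yan, ATL, 5, Orion, 19, white)}
Keep only column(s) city, sid, pname: {(ATL, 5, Alpha), (ATL, 5, Nova), (ATL, 5, Orion), (MIA, 27, Alpha), (MIA, 27, Nova), (MIA, 27, Orion)}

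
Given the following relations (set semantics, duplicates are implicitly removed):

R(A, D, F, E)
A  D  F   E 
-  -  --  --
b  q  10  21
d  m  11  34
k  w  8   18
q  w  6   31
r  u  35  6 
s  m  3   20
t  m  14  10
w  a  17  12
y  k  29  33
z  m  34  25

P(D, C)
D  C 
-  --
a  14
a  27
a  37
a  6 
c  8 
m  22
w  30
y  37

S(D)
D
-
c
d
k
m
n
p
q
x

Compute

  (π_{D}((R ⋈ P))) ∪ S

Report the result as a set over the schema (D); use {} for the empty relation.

Natural join on D: {(d, m, 11, 34, 22), (k, w, 8, 18, 30), (q, w, 6, 31, 30), (s, m, 3, 20, 22), (t, m, 14, 10, 22), (w, a, 17, 12, 14), (w, a, 17, 12, 27), (w, a, 17, 12, 37), (w, a, 17, 12, 6), (z, m, 34, 25, 22)}
π[D]: project onto (D) (7 duplicate(s) eliminated) → {a, m, w}
Set union of the two operands is {a, c, d, k, m, n, p, q, w, x}.

{a, c, d, k, m, n, p, q, w, x}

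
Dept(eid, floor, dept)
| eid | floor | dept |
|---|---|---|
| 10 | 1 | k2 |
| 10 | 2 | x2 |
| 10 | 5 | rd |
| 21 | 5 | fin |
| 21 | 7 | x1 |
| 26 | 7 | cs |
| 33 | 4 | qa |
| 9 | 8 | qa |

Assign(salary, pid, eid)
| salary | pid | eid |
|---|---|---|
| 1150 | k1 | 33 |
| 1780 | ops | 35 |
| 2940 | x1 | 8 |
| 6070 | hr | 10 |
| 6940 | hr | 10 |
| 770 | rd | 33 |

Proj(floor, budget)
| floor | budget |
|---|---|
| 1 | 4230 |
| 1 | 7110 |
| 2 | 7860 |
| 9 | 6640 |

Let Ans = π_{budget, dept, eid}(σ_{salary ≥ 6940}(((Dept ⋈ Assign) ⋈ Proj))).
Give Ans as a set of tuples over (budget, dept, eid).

Dept ⋈ Assign (natural join on eid): {(10, 1, k2, 6070, hr), (10, 1, k2, 6940, hr), (10, 2, x2, 6070, hr), (10, 2, x2, 6940, hr), (10, 5, rd, 6070, hr), (10, 5, rd, 6940, hr), (33, 4, qa, 1150, k1), (33, 4, qa, 770, rd)}
(Dept ⋈ Assign) ⋈ Proj (natural join on floor): {(10, 1, k2, 6070, hr, 4230), (10, 1, k2, 6070, hr, 7110), (10, 1, k2, 6940, hr, 4230), (10, 1, k2, 6940, hr, 7110), (10, 2, x2, 6070, hr, 7860), (10, 2, x2, 6940, hr, 7860)}
Selection salary ≥ 6940: {(10, 1, k2, 6940, hr, 4230), (10, 1, k2, 6940, hr, 7110), (10, 2, x2, 6940, hr, 7860)}
π_{budget, dept, eid} gives {(4230, k2, 10), (7110, k2, 10), (7860, x2, 10)}.

{(4230, k2, 10), (7110, k2, 10), (7860, x2, 10)}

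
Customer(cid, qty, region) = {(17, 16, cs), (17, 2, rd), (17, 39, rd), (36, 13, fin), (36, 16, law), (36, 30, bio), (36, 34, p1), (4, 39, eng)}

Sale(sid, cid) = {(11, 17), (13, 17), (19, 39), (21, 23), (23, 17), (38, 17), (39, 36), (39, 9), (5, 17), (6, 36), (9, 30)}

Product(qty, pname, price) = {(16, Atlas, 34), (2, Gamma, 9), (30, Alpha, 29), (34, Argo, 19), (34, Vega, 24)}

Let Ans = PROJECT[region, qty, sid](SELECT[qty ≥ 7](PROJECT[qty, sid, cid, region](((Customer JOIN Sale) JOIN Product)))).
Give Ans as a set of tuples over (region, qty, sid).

{(bio, 30, 39), (bio, 30, 6), (cs, 16, 11), (cs, 16, 13), (cs, 16, 23), (cs, 16, 38), (cs, 16, 5), (law, 16, 39), (law, 16, 6), (p1, 34, 39), (p1, 34, 6)}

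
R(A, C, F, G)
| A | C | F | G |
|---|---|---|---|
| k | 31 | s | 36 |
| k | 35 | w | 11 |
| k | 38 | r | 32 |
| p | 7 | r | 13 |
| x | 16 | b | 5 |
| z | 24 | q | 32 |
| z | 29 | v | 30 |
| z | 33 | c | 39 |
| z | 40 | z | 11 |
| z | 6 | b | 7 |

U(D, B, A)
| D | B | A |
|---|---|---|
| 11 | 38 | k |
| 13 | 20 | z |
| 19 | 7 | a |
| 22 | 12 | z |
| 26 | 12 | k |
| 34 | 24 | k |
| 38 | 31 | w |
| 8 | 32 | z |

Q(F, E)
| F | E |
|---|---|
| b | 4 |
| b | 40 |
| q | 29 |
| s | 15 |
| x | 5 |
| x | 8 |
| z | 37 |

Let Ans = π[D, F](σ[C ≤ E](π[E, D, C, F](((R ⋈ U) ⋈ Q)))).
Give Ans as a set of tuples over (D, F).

{(13, b), (13, q), (22, b), (22, q), (8, b), (8, q)}

Natural join on A: {(k, 31, s, 36, 11, 38), (k, 31, s, 36, 26, 12), (k, 31, s, 36, 34, 24), (k, 35, w, 11, 11, 38), (k, 35, w, 11, 26, 12), (k, 35, w, 11, 34, 24), (k, 38, r, 32, 11, 38), (k, 38, r, 32, 26, 12), (k, 38, r, 32, 34, 24), (z, 24, q, 32, 13, 20), (z, 24, q, 32, 22, 12), (z, 24, q, 32, 8, 32), (z, 29, v, 30, 13, 20), (z, 29, v, 30, 22, 12), (z, 29, v, 30, 8, 32), (z, 33, c, 39, 13, 20), (z, 33, c, 39, 22, 12), (z, 33, c, 39, 8, 32), (z, 40, z, 11, 13, 20), (z, 40, z, 11, 22, 12), (z, 40, z, 11, 8, 32), (z, 6, b, 7, 13, 20), (z, 6, b, 7, 22, 12), (z, 6, b, 7, 8, 32)}
Natural join on F: {(k, 31, s, 36, 11, 38, 15), (k, 31, s, 36, 26, 12, 15), (k, 31, s, 36, 34, 24, 15), (z, 24, q, 32, 13, 20, 29), (z, 24, q, 32, 22, 12, 29), (z, 24, q, 32, 8, 32, 29), (z, 40, z, 11, 13, 20, 37), (z, 40, z, 11, 22, 12, 37), (z, 40, z, 11, 8, 32, 37), (z, 6, b, 7, 13, 20, 4), (z, 6, b, 7, 13, 20, 40), (z, 6, b, 7, 22, 12, 4), (z, 6, b, 7, 22, 12, 40), (z, 6, b, 7, 8, 32, 4), (z, 6, b, 7, 8, 32, 40)}
Projecting to E, D, C, F: {(15, 11, 31, s), (15, 26, 31, s), (15, 34, 31, s), (29, 13, 24, q), (29, 22, 24, q), (29, 8, 24, q), (37, 13, 40, z), (37, 22, 40, z), (37, 8, 40, z), (4, 13, 6, b), (4, 22, 6, b), (4, 8, 6, b), (40, 13, 6, b), (40, 22, 6, b), (40, 8, 6, b)}
σ[C ≤ E]: keep tuples satisfying C ≤ E → {(29, 13, 24, q), (29, 22, 24, q), (29, 8, 24, q), (40, 13, 6, b), (40, 22, 6, b), (40, 8, 6, b)}
Projecting to D, F: {(13, b), (13, q), (22, b), (22, q), (8, b), (8, q)}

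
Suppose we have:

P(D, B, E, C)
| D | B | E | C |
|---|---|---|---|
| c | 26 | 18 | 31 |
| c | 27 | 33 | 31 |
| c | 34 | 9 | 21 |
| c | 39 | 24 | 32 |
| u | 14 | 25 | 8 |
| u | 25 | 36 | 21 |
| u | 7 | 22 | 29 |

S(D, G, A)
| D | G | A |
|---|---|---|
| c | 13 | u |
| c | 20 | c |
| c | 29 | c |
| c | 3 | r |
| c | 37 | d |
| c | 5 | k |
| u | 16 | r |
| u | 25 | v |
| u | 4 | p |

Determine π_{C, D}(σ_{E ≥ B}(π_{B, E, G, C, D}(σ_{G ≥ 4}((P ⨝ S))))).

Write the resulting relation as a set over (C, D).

{(21, u), (29, u), (31, c), (8, u)}

Joining P and S on D yields {(c, 26, 18, 31, 13, u), (c, 26, 18, 31, 20, c), (c, 26, 18, 31, 29, c), (c, 26, 18, 31, 3, r), (c, 26, 18, 31, 37, d), (c, 26, 18, 31, 5, k), (c, 27, 33, 31, 13, u), (c, 27, 33, 31, 20, c), (c, 27, 33, 31, 29, c), (c, 27, 33, 31, 3, r), (c, 27, 33, 31, 37, d), (c, 27, 33, 31, 5, k), (c, 34, 9, 21, 13, u), (c, 34, 9, 21, 20, c), (c, 34, 9, 21, 29, c), (c, 34, 9, 21, 3, r), (c, 34, 9, 21, 37, d), (c, 34, 9, 21, 5, k), (c, 39, 24, 32, 13, u), (c, 39, 24, 32, 20, c), (c, 39, 24, 32, 29, c), (c, 39, 24, 32, 3, r), (c, 39, 24, 32, 37, d), (c, 39, 24, 32, 5, k), (u, 14, 25, 8, 16, r), (u, 14, 25, 8, 25, v), (u, 14, 25, 8, 4, p), (u, 25, 36, 21, 16, r), (u, 25, 36, 21, 25, v), (u, 25, 36, 21, 4, p), (u, 7, 22, 29, 16, r), (u, 7, 22, 29, 25, v), (u, 7, 22, 29, 4, p)}.
Selection G ≥ 4: {(c, 26, 18, 31, 13, u), (c, 26, 18, 31, 20, c), (c, 26, 18, 31, 29, c), (c, 26, 18, 31, 37, d), (c, 26, 18, 31, 5, k), (c, 27, 33, 31, 13, u), (c, 27, 33, 31, 20, c), (c, 27, 33, 31, 29, c), (c, 27, 33, 31, 37, d), (c, 27, 33, 31, 5, k), (c, 34, 9, 21, 13, u), (c, 34, 9, 21, 20, c), (c, 34, 9, 21, 29, c), (c, 34, 9, 21, 37, d), (c, 34, 9, 21, 5, k), (c, 39, 24, 32, 13, u), (c, 39, 24, 32, 20, c), (c, 39, 24, 32, 29, c), (c, 39, 24, 32, 37, d), (c, 39, 24, 32, 5, k), (u, 14, 25, 8, 16, r), (u, 14, 25, 8, 25, v), (u, 14, 25, 8, 4, p), (u, 25, 36, 21, 16, r), (u, 25, 36, 21, 25, v), (u, 25, 36, 21, 4, p), (u, 7, 22, 29, 16, r), (u, 7, 22, 29, 25, v), (u, 7, 22, 29, 4, p)}
Projecting to B, E, G, C, D: {(14, 25, 16, 8, u), (14, 25, 25, 8, u), (14, 25, 4, 8, u), (25, 36, 16, 21, u), (25, 36, 25, 21, u), (25, 36, 4, 21, u), (26, 18, 13, 31, c), (26, 18, 20, 31, c), (26, 18, 29, 31, c), (26, 18, 37, 31, c), (26, 18, 5, 31, c), (27, 33, 13, 31, c), (27, 33, 20, 31, c), (27, 33, 29, 31, c), (27, 33, 37, 31, c), (27, 33, 5, 31, c), (34, 9, 13, 21, c), (34, 9, 20, 21, c), (34, 9, 29, 21, c), (34, 9, 37, 21, c), (34, 9, 5, 21, c), (39, 24, 13, 32, c), (39, 24, 20, 32, c), (39, 24, 29, 32, c), (39, 24, 37, 32, c), (39, 24, 5, 32, c), (7, 22, 16, 29, u), (7, 22, 25, 29, u), (7, 22, 4, 29, u)}
Selection E ≥ B: {(14, 25, 16, 8, u), (14, 25, 25, 8, u), (14, 25, 4, 8, u), (25, 36, 16, 21, u), (25, 36, 25, 21, u), (25, 36, 4, 21, u), (27, 33, 13, 31, c), (27, 33, 20, 31, c), (27, 33, 29, 31, c), (27, 33, 37, 31, c), (27, 33, 5, 31, c), (7, 22, 16, 29, u), (7, 22, 25, 29, u), (7, 22, 4, 29, u)}
Projecting to C, D (10 duplicate(s) eliminated): {(21, u), (29, u), (31, c), (8, u)}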